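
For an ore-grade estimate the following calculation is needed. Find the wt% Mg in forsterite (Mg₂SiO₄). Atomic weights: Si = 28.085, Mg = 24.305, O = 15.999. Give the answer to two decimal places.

M(Mg₂SiO₄) = 140.691 g/mol.
Mg contributes 2 × 24.305 = 48.610 g per mole.
48.610/140.691 = 0.3455 → 34.55%.

34.55 weight percent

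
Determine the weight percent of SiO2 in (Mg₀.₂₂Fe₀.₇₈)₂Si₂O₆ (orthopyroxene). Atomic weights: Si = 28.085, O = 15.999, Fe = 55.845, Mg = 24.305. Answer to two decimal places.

M((Mg₀.₂₂Fe₀.₇₈)₂Si₂O₆) = 249.976 g/mol; M(SiO2) = 60.083 g/mol.
Moles SiO2 per formula unit = 2 Si ÷ 1 = 2.0000.
SiO2 fraction = (2.0000 × 60.083) / 249.976 = 120.166/249.976 = 0.4807.

48.07 wt%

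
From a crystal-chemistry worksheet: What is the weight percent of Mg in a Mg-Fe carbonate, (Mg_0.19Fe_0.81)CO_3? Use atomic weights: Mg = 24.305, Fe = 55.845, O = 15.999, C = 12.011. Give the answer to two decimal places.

4.20 mass %

Formula mass = 0.19*24.305 + 0.81*55.845 + 1*12.011 + 3*15.999 = 109.860 g/mol, of which 4.618 g is Mg.
So Mg makes up 4.618/109.860 = 0.0420 of the mass, i.e. 4.20%.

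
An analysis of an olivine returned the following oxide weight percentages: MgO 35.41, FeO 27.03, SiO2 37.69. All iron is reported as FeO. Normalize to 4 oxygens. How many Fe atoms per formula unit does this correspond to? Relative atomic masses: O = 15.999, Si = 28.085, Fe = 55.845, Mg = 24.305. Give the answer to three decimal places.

0.600 Fe apfu

35.41 wt% MgO ÷ 40.304 g/mol = 0.87857 mol, giving 0.87857 Mg and 0.87857 O.
27.03 wt% FeO ÷ 71.844 g/mol = 0.37623 mol, giving 0.37623 Fe and 0.37623 O.
37.69 wt% SiO2 ÷ 60.083 g/mol = 0.62730 mol, giving 0.62730 Si and 1.25460 O.
Oxygen sums to 2.50940; scaling by 4/2.50940 = 1.59401 puts the formula on 4 O.
Fe: 0.37623 × 1.59401 = 0.600 atoms per formula unit.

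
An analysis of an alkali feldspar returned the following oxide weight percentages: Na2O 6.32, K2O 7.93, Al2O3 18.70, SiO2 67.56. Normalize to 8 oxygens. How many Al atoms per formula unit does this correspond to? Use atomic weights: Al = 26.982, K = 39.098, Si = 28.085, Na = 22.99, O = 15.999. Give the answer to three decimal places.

0.983 Al apfu

Na2O: 6.32/61.979 = 0.10197 mol → 0.20394 mol Na, 0.10197 mol O.
K2O: 7.93/94.195 = 0.08419 mol → 0.16838 mol K, 0.08419 mol O.
Al2O3: 18.70/101.961 = 0.18340 mol → 0.36680 mol Al, 0.55020 mol O.
SiO2: 67.56/60.083 = 1.12444 mol → 1.12444 mol Si, 2.24888 mol O.
Total oxygen = 2.98524 mol. Normalization factor = 8/2.98524 = 2.67985.
Al per 8 O = 0.36680 × 2.67985 = 0.983.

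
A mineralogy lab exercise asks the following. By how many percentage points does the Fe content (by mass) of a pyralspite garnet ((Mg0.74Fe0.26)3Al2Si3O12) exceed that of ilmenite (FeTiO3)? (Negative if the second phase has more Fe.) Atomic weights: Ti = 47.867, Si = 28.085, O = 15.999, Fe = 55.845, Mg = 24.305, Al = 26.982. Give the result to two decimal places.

M((Mg0.74Fe0.26)3Al2Si3O12) = 427.723 g/mol, so wt% Fe = 43.559/427.723 × 100 = 10.18%.
M(FeTiO3) = 151.709 g/mol, so wt% Fe = 55.845/151.709 × 100 = 36.81%.
10.18 − 36.81 = -26.63 pp.

-26.63 percentage points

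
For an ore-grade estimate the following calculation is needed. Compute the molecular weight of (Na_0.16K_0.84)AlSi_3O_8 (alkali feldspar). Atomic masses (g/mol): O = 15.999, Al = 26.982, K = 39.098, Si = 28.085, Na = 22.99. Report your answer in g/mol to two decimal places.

The formula mass is the sum 0.16×22.99 + 0.84×39.098 + 1×26.982 + 3×28.085 + 8×15.999.

275.75 g/mol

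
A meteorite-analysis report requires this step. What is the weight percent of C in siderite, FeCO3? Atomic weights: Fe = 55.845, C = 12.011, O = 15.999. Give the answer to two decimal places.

Formula mass = 1·55.845 + 1·12.011 + 3·15.999 = 115.853 g/mol, of which 12.011 g is C.
So C makes up 12.011/115.853 = 0.1037 of the mass, i.e. 10.37%.

10.37 mass %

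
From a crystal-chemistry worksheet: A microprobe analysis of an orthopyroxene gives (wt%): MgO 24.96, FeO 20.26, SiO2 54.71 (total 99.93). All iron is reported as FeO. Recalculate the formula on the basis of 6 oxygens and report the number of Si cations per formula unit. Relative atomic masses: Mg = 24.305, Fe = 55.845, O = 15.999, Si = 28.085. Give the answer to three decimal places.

2.007 Si apfu

MgO (M=40.304): mol = 0.61929; Mg = 0.61929, O = 0.61929.
FeO (M=71.844): mol = 0.28200; Fe = 0.28200, O = 0.28200.
SiO2 (M=60.083): mol = 0.91057; Si = 0.91057, O = 1.82114.
ΣO = 2.72243; factor = 6/ΣO = 2.20391.
Si apfu = 0.91057 × 2.20391 = 2.007.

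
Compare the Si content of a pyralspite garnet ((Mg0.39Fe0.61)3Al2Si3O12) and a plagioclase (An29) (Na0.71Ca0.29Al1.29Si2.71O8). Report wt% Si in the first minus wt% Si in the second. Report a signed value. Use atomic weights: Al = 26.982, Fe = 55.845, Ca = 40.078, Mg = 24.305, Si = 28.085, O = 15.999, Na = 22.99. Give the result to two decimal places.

-10.24 percentage points

First mineral: 84.255 g Si in 460.840 g formula = 18.28 wt% Si.
Second mineral: 76.110 g Si in 266.855 g formula = 28.52 wt% Si.
18.28% − 28.52% gives a difference of -10.24 percentage points.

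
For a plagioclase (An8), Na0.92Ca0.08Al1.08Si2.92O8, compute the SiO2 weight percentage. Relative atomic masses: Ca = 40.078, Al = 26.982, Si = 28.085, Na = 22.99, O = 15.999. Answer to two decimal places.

M(Na0.92Ca0.08Al1.08Si2.92O8) = 263.498 g/mol; M(SiO2) = 60.083 g/mol.
Moles SiO2 per formula unit = 2.92 Si ÷ 1 = 2.9200.
SiO2 fraction = (2.9200 × 60.083) / 263.498 = 175.442/263.498 = 0.6658.

66.58 wt%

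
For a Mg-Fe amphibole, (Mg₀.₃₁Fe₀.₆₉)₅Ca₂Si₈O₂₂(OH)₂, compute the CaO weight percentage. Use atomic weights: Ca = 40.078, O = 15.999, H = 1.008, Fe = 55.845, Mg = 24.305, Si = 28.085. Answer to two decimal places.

Formula mass = 921.166 g/mol.
2 Ca → 2.0000 mol CaO per formula unit; M(CaO) = 56.077, so CaO mass = 112.154 g.
112.154/921.166 × 100 = 12.18 wt%.

12.18 wt%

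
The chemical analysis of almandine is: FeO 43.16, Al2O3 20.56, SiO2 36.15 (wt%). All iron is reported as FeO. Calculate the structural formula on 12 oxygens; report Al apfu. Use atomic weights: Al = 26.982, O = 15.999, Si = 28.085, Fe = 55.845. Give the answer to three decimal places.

43.16 wt% FeO ÷ 71.844 g/mol = 0.60075 mol, giving 0.60075 Fe and 0.60075 O.
20.56 wt% Al2O3 ÷ 101.961 g/mol = 0.20165 mol, giving 0.40330 Al and 0.60495 O.
36.15 wt% SiO2 ÷ 60.083 g/mol = 0.60167 mol, giving 0.60167 Si and 1.20334 O.
Oxygen sums to 2.40904; scaling by 12/2.40904 = 4.98124 puts the formula on 12 O.
Al: 0.40330 × 4.98124 = 2.009 atoms per formula unit.

2.009 Al apfu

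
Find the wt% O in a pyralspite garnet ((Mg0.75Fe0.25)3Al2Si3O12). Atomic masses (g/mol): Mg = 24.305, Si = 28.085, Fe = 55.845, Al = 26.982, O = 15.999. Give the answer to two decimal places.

44.99 weight percent

Formula mass = 2.25×24.305 + 0.75×55.845 + 2×26.982 + 3×28.085 + 12×15.999 = 426.777 g/mol, of which 191.988 g is O.
So O makes up 191.988/426.777 = 0.4499 of the mass, i.e. 44.99%.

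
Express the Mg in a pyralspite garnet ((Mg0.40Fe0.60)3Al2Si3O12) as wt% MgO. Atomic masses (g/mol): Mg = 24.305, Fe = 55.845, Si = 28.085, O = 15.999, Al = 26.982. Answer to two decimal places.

Formula mass = 459.894 g/mol.
1.20 Mg → 1.2000 mol MgO per formula unit; M(MgO) = 40.304, so MgO mass = 48.365 g.
48.365/459.894 × 100 = 10.52 wt%.

10.52 wt%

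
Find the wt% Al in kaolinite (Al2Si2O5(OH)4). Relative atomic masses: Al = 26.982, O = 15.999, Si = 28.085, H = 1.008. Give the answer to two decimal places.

20.90 mass %

Molar mass of Al2Si2O5(OH)4: 2×26.982 + 2×28.085 + 9×15.999 + 4×1.008 = 258.157 g/mol.
Mass of Al per formula unit: 2 × 26.982 = 53.964 g.
Weight fraction Al = 53.964 / 258.157 = 0.2090.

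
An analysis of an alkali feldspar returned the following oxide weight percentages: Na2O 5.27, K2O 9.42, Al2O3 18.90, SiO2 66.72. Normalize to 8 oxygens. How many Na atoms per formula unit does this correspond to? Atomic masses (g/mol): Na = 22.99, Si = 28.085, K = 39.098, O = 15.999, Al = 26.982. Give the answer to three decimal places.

0.459 Na apfu

Na2O: 5.27/61.979 = 0.08503 mol → 0.17006 mol Na, 0.08503 mol O.
K2O: 9.42/94.195 = 0.10001 mol → 0.20002 mol K, 0.10001 mol O.
Al2O3: 18.90/101.961 = 0.18536 mol → 0.37072 mol Al, 0.55608 mol O.
SiO2: 66.72/60.083 = 1.11046 mol → 1.11046 mol Si, 2.22092 mol O.
Total oxygen = 2.96204 mol. Normalization factor = 8/2.96204 = 2.70084.
Na per 8 O = 0.17006 × 2.70084 = 0.459.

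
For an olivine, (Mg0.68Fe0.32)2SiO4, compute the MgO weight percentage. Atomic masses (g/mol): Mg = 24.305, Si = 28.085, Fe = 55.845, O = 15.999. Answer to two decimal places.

Molar mass of (Mg0.68Fe0.32)2SiO4 = 1.36*24.305 + 0.64*55.845 + 1*28.085 + 4*15.999 = 160.877 g/mol.
Each formula unit contains 1.36 Mg, equivalent to 1.36/1 = 1.3600 mol MgO.
M(MgO) = 1×24.305 + 1×15.999 = 40.304 g/mol.
Mass of MgO per formula unit = 1.3600 × 40.304 = 54.813 g.
MgO wt% = 54.813 / 160.877 × 100 = 34.07%.

34.07 wt%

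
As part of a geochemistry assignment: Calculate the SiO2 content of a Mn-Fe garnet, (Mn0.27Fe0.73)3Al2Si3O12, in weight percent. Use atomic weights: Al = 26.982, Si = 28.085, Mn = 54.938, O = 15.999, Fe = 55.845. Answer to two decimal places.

36.27 wt%

Molar mass of (Mn0.27Fe0.73)3Al2Si3O12 = 0.81×54.938 + 2.19×55.845 + 2×26.982 + 3×28.085 + 12×15.999 = 497.007 g/mol.
Each formula unit contains 3 Si, equivalent to 3/1 = 3.0000 mol SiO2.
M(SiO2) = 1×28.085 + 2×15.999 = 60.083 g/mol.
Mass of SiO2 per formula unit = 3.0000 × 60.083 = 180.249 g.
SiO2 wt% = 180.249 / 497.007 × 100 = 36.27%.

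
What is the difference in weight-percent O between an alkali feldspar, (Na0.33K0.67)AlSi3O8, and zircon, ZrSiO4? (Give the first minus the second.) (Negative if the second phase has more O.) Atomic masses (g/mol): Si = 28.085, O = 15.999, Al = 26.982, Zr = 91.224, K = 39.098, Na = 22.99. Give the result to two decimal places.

M((Na0.33K0.67)AlSi3O8) = 273.011 g/mol, so wt% O = 127.992/273.011 × 100 = 46.88%.
M(ZrSiO4) = 183.305 g/mol, so wt% O = 63.996/183.305 × 100 = 34.91%.
46.88 − 34.91 = 11.97 pp.

11.97 percentage points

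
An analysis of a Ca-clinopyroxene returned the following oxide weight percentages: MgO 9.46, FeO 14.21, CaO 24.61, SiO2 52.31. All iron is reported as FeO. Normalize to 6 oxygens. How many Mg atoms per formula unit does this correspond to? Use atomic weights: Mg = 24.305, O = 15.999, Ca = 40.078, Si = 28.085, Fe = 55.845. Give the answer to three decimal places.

MgO (M=40.304): mol = 0.23472; Mg = 0.23472, O = 0.23472.
FeO (M=71.844): mol = 0.19779; Fe = 0.19779, O = 0.19779.
CaO (M=56.077): mol = 0.43886; Ca = 0.43886, O = 0.43886.
SiO2 (M=60.083): mol = 0.87063; Si = 0.87063, O = 1.74126.
ΣO = 2.61263; factor = 6/ΣO = 2.29654.
Mg apfu = 0.23472 × 2.29654 = 0.539.

0.539 Mg apfu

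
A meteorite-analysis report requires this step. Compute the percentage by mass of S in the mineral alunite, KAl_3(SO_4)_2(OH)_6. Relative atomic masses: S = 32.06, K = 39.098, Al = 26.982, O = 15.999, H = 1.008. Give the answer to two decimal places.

15.48 wt%

Formula mass = 1×39.098 + 3×26.982 + 2×32.06 + 14×15.999 + 6×1.008 = 414.198 g/mol, of which 64.120 g is S.
So S makes up 64.120/414.198 = 0.1548 of the mass, i.e. 15.48%.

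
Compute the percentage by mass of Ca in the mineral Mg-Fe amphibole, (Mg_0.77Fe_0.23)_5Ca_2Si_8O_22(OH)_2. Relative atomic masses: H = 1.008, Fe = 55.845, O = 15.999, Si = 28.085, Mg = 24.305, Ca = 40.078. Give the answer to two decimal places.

9.45 mass %

M((Mg_0.77Fe_0.23)_5Ca_2Si_8O_22(OH)_2) = 848.624 g/mol.
Ca contributes 2 × 40.078 = 80.156 g per mole.
80.156/848.624 = 0.0945 → 9.45%.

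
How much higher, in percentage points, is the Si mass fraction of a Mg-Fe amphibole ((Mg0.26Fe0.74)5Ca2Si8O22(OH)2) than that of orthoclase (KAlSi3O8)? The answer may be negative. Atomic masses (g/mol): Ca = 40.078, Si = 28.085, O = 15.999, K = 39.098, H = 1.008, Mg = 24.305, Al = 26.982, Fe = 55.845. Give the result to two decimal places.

-6.09 percentage points

M((Mg0.26Fe0.74)5Ca2Si8O22(OH)2) = 929.051 g/mol, so wt% Si = 224.680/929.051 × 100 = 24.18%.
M(KAlSi3O8) = 278.327 g/mol, so wt% Si = 84.255/278.327 × 100 = 30.27%.
24.18 − 30.27 = -6.09 pp.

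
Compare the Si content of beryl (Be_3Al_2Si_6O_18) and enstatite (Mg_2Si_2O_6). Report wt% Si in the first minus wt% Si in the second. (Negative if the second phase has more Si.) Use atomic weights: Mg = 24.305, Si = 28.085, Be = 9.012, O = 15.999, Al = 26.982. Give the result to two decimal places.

3.37 percentage points

Si in Be_3Al_2Si_6O_18: molar mass 537.492 g/mol; 6×28.085 = 168.510 g → 31.35 wt%.
Si in Mg_2Si_2O_6: molar mass 200.774 g/mol; 2×28.085 = 56.170 g → 27.98 wt%.
Difference = 31.35 − 27.98 = 3.37 percentage points.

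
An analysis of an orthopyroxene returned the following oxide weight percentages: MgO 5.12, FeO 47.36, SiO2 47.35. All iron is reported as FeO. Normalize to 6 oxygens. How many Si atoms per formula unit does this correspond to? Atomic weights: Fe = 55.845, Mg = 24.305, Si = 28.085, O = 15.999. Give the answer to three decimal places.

MgO (M=40.304): mol = 0.12703; Mg = 0.12703, O = 0.12703.
FeO (M=71.844): mol = 0.65921; Fe = 0.65921, O = 0.65921.
SiO2 (M=60.083): mol = 0.78808; Si = 0.78808, O = 1.57616.
ΣO = 2.36240; factor = 6/ΣO = 2.53979.
Si apfu = 0.78808 × 2.53979 = 2.002.

2.002 Si apfu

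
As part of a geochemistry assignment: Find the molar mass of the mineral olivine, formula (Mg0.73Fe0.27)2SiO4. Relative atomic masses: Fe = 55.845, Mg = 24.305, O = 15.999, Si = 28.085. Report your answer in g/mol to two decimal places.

Mg: 1.46 × 24.305 = 35.4853
Fe: 0.54 × 55.845 = 30.1563
Si: 1 × 28.085 = 28.0850
O: 4 × 15.999 = 63.9960
Summing the contributions gives the formula mass.

157.72 g/mol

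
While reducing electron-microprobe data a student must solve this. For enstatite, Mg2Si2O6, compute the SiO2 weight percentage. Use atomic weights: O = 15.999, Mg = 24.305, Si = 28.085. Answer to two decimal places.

59.85 wt%

Molar mass of Mg2Si2O6 = 2·24.305 + 2·28.085 + 6·15.999 = 200.774 g/mol.
Each formula unit contains 2 Si, equivalent to 2/1 = 2.0000 mol SiO2.
M(SiO2) = 1×28.085 + 2×15.999 = 60.083 g/mol.
Mass of SiO2 per formula unit = 2.0000 × 60.083 = 120.166 g.
SiO2 wt% = 120.166 / 200.774 × 100 = 59.85%.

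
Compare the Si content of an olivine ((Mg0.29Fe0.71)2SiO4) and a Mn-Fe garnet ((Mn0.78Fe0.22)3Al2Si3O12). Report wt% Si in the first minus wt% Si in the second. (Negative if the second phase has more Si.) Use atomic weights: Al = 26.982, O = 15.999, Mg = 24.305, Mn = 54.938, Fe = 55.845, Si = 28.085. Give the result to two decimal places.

First mineral: 28.085 g Si in 185.478 g formula = 15.14 wt% Si.
Second mineral: 84.255 g Si in 495.620 g formula = 17.00 wt% Si.
15.14% − 17.00% gives a difference of -1.86 percentage points.

-1.86 percentage points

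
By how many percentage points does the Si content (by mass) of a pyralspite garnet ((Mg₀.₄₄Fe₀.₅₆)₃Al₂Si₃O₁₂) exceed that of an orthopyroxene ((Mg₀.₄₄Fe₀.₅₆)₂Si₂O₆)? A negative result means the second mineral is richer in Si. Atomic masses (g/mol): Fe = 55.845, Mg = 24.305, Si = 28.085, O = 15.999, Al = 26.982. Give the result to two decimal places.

-5.32 percentage points

First mineral: 84.255 g Si in 456.109 g formula = 18.47 wt% Si.
Second mineral: 56.170 g Si in 236.099 g formula = 23.79 wt% Si.
18.47% − 23.79% gives a difference of -5.32 percentage points.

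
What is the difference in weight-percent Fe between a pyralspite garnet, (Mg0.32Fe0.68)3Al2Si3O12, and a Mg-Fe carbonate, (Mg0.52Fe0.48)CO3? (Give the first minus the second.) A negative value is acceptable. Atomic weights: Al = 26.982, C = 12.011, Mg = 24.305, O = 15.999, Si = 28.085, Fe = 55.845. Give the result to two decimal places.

-2.58 percentage points

M((Mg0.32Fe0.68)3Al2Si3O12) = 467.464 g/mol, so wt% Fe = 113.924/467.464 × 100 = 24.37%.
M((Mg0.52Fe0.48)CO3) = 99.452 g/mol, so wt% Fe = 26.806/99.452 × 100 = 26.95%.
24.37 − 26.95 = -2.58 pp.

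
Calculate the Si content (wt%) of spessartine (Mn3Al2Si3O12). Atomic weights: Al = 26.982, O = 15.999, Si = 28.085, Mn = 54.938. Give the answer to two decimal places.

M(Mn3Al2Si3O12) = 495.021 g/mol.
Si contributes 3 × 28.085 = 84.255 g per mole.
84.255/495.021 = 0.1702 → 17.02%.

17.02 wt%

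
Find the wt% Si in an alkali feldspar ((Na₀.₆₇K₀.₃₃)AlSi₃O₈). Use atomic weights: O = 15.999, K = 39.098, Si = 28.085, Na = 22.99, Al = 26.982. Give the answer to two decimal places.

31.49 wt%

Molar mass of (Na₀.₆₇K₀.₃₃)AlSi₃O₈: 0.67×22.99 + 0.33×39.098 + 1×26.982 + 3×28.085 + 8×15.999 = 267.535 g/mol.
Mass of Si per formula unit: 3 × 28.085 = 84.255 g.
Weight fraction Si = 84.255 / 267.535 = 0.3149.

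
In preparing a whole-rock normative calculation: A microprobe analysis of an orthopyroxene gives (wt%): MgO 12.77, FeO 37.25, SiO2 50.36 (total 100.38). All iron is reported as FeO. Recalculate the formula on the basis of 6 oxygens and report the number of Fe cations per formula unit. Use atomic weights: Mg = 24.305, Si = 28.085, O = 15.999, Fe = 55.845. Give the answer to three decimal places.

MgO (M=40.304): mol = 0.31684; Mg = 0.31684, O = 0.31684.
FeO (M=71.844): mol = 0.51848; Fe = 0.51848, O = 0.51848.
SiO2 (M=60.083): mol = 0.83817; Si = 0.83817, O = 1.67634.
ΣO = 2.51166; factor = 6/ΣO = 2.38886.
Fe apfu = 0.51848 × 2.38886 = 1.239.

1.239 Fe apfu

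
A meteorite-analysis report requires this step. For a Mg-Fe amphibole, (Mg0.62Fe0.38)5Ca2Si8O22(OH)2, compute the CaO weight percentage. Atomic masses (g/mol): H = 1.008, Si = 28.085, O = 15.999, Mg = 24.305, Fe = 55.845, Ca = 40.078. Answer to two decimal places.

Formula mass = 872.279 g/mol.
2 Ca → 2.0000 mol CaO per formula unit; M(CaO) = 56.077, so CaO mass = 112.154 g.
112.154/872.279 × 100 = 12.86 wt%.

12.86 wt%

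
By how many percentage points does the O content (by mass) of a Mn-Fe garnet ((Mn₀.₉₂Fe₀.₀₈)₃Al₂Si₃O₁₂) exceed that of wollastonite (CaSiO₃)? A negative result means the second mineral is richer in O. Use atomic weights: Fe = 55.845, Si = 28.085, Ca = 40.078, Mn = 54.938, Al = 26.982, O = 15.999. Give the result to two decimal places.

First mineral: 191.988 g O in 495.239 g formula = 38.77 wt% O.
Second mineral: 47.997 g O in 116.160 g formula = 41.32 wt% O.
38.77% − 41.32% gives a difference of -2.55 percentage points.

-2.55 percentage points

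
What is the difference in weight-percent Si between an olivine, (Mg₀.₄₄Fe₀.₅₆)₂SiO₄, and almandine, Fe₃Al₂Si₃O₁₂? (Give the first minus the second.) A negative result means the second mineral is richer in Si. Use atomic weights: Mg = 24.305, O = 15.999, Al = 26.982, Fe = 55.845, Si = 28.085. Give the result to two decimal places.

First mineral: 28.085 g Si in 176.016 g formula = 15.96 wt% Si.
Second mineral: 84.255 g Si in 497.742 g formula = 16.93 wt% Si.
15.96% − 16.93% gives a difference of -0.97 percentage points.

-0.97 percentage points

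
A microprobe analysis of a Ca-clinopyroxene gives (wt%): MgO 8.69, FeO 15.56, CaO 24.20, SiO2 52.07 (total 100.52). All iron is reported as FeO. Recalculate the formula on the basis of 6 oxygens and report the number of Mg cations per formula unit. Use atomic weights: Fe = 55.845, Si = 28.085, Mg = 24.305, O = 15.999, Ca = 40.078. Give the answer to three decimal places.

MgO: 8.69/40.304 = 0.21561 mol → 0.21561 mol Mg, 0.21561 mol O.
FeO: 15.56/71.844 = 0.21658 mol → 0.21658 mol Fe, 0.21658 mol O.
CaO: 24.20/56.077 = 0.43155 mol → 0.43155 mol Ca, 0.43155 mol O.
SiO2: 52.07/60.083 = 0.86663 mol → 0.86663 mol Si, 1.73326 mol O.
Total oxygen = 2.59700 mol. Normalization factor = 6/2.59700 = 2.31036.
Mg per 6 O = 0.21561 × 2.31036 = 0.498.

0.498 Mg apfu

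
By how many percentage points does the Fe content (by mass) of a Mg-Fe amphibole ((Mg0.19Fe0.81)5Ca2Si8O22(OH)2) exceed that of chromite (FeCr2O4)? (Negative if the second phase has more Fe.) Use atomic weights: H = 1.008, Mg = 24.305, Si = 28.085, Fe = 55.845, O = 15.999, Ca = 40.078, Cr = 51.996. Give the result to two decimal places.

M((Mg0.19Fe0.81)5Ca2Si8O22(OH)2) = 940.090 g/mol, so wt% Fe = 226.172/940.090 × 100 = 24.06%.
M(FeCr2O4) = 223.833 g/mol, so wt% Fe = 55.845/223.833 × 100 = 24.95%.
24.06 − 24.95 = -0.89 pp.

-0.89 percentage points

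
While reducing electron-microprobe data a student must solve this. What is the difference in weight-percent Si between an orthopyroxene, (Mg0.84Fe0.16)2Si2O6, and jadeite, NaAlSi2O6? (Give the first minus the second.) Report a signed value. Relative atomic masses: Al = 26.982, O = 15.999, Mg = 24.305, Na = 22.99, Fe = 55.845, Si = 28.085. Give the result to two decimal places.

First mineral: 56.170 g Si in 210.867 g formula = 26.64 wt% Si.
Second mineral: 56.170 g Si in 202.136 g formula = 27.79 wt% Si.
26.64% − 27.79% gives a difference of -1.15 percentage points.

-1.15 percentage points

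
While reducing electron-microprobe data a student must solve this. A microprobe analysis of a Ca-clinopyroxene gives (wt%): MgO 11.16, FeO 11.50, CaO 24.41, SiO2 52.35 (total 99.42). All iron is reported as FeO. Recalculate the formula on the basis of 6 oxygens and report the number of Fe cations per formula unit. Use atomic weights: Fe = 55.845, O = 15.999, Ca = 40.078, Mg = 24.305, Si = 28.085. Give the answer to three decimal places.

0.367 Fe apfu

MgO: 11.16/40.304 = 0.27690 mol → 0.27690 mol Mg, 0.27690 mol O.
FeO: 11.50/71.844 = 0.16007 mol → 0.16007 mol Fe, 0.16007 mol O.
CaO: 24.41/56.077 = 0.43529 mol → 0.43529 mol Ca, 0.43529 mol O.
SiO2: 52.35/60.083 = 0.87129 mol → 0.87129 mol Si, 1.74258 mol O.
Total oxygen = 2.61484 mol. Normalization factor = 6/2.61484 = 2.29460.
Fe per 6 O = 0.16007 × 2.29460 = 0.367.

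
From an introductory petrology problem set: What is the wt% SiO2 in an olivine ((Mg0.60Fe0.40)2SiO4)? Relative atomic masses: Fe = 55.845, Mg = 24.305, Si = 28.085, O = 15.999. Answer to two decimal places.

36.21 wt%

Molar mass of (Mg0.60Fe0.40)2SiO4 = 1.20×24.305 + 0.80×55.845 + 1×28.085 + 4×15.999 = 165.923 g/mol.
Each formula unit contains 1 Si, equivalent to 1/1 = 1.0000 mol SiO2.
M(SiO2) = 1×28.085 + 2×15.999 = 60.083 g/mol.
Mass of SiO2 per formula unit = 1.0000 × 60.083 = 60.083 g.
SiO2 wt% = 60.083 / 165.923 × 100 = 36.21%.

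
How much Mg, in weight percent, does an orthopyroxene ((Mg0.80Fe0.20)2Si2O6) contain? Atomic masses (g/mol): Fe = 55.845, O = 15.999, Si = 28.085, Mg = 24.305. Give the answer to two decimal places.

18.22 weight percent

Molar mass of (Mg0.80Fe0.20)2Si2O6: 1.60·24.305 + 0.40·55.845 + 2·28.085 + 6·15.999 = 213.390 g/mol.
Mass of Mg per formula unit: 1.60 × 24.305 = 38.888 g.
Weight fraction Mg = 38.888 / 213.390 = 0.1822.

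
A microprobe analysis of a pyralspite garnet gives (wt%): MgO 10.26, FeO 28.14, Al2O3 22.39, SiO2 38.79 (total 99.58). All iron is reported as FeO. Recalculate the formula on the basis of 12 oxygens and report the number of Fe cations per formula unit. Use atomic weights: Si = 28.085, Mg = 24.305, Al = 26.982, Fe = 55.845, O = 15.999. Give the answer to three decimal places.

MgO (M=40.304): mol = 0.25457; Mg = 0.25457, O = 0.25457.
FeO (M=71.844): mol = 0.39168; Fe = 0.39168, O = 0.39168.
Al2O3 (M=101.961): mol = 0.21959; Al = 0.43918, O = 0.65877.
SiO2 (M=60.083): mol = 0.64561; Si = 0.64561, O = 1.29122.
ΣO = 2.59624; factor = 12/ΣO = 4.62207.
Fe apfu = 0.39168 × 4.62207 = 1.810.

1.810 Fe apfu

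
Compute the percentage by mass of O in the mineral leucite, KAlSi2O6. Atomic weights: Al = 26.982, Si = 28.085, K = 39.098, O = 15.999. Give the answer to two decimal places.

Formula mass = 1*39.098 + 1*26.982 + 2*28.085 + 6*15.999 = 218.244 g/mol, of which 95.994 g is O.
So O makes up 95.994/218.244 = 0.4398 of the mass, i.e. 43.98%.

43.98 weight percent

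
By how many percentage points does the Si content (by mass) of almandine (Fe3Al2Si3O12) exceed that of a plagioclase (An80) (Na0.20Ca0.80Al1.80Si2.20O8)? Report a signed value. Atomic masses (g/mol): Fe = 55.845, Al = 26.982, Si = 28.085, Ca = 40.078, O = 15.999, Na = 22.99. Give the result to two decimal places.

-5.54 percentage points

Si in Fe3Al2Si3O12: molar mass 497.742 g/mol; 3×28.085 = 84.255 g → 16.93 wt%.
Si in Na0.20Ca0.80Al1.80Si2.20O8: molar mass 275.007 g/mol; 2.20×28.085 = 61.787 g → 22.47 wt%.
Difference = 16.93 − 22.47 = -5.54 percentage points.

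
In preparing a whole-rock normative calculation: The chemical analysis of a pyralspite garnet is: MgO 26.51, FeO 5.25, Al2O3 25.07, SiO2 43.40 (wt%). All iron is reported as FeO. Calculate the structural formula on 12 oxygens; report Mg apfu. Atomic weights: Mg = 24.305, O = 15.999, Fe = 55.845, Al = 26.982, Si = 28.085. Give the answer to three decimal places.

26.51 wt% MgO ÷ 40.304 g/mol = 0.65775 mol, giving 0.65775 Mg and 0.65775 O.
5.25 wt% FeO ÷ 71.844 g/mol = 0.07307 mol, giving 0.07307 Fe and 0.07307 O.
25.07 wt% Al2O3 ÷ 101.961 g/mol = 0.24588 mol, giving 0.49176 Al and 0.73764 O.
43.40 wt% SiO2 ÷ 60.083 g/mol = 0.72233 mol, giving 0.72233 Si and 1.44466 O.
Oxygen sums to 2.91312; scaling by 12/2.91312 = 4.11929 puts the formula on 12 O.
Mg: 0.65775 × 4.11929 = 2.709 atoms per formula unit.

2.709 Mg apfu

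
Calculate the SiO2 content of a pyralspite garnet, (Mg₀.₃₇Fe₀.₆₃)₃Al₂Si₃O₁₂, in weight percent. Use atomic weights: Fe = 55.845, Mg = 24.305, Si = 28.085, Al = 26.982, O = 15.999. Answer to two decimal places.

38.95 wt%

Molar mass of (Mg₀.₃₇Fe₀.₆₃)₃Al₂Si₃O₁₂ = 1.11·24.305 + 1.89·55.845 + 2·26.982 + 3·28.085 + 12·15.999 = 462.733 g/mol.
Each formula unit contains 3 Si, equivalent to 3/1 = 3.0000 mol SiO2.
M(SiO2) = 1×28.085 + 2×15.999 = 60.083 g/mol.
Mass of SiO2 per formula unit = 3.0000 × 60.083 = 180.249 g.
SiO2 wt% = 180.249 / 462.733 × 100 = 38.95%.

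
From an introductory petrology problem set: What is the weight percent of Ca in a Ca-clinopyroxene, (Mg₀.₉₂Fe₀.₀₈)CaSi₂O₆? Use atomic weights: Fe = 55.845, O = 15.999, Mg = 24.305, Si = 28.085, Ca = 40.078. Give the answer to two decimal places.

Molar mass of (Mg₀.₉₂Fe₀.₀₈)CaSi₂O₆: 0.92·24.305 + 0.08·55.845 + 1·40.078 + 2·28.085 + 6·15.999 = 219.070 g/mol.
Mass of Ca per formula unit: 1 × 40.078 = 40.078 g.
Weight fraction Ca = 40.078 / 219.070 = 0.1829.

18.29 wt%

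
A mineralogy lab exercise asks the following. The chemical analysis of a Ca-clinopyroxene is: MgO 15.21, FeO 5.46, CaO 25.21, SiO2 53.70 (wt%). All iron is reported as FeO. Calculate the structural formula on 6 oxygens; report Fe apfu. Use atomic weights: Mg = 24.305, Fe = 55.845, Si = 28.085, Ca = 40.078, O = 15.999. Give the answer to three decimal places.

0.169 Fe apfu

MgO: 15.21/40.304 = 0.37738 mol → 0.37738 mol Mg, 0.37738 mol O.
FeO: 5.46/71.844 = 0.07600 mol → 0.07600 mol Fe, 0.07600 mol O.
CaO: 25.21/56.077 = 0.44956 mol → 0.44956 mol Ca, 0.44956 mol O.
SiO2: 53.70/60.083 = 0.89376 mol → 0.89376 mol Si, 1.78752 mol O.
Total oxygen = 2.69046 mol. Normalization factor = 6/2.69046 = 2.23010.
Fe per 6 O = 0.07600 × 2.23010 = 0.169.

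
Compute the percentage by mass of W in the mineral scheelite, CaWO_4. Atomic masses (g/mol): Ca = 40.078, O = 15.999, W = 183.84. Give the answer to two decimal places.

63.85 weight percent

M(CaWO_4) = 287.914 g/mol.
W contributes 1 × 183.84 = 183.840 g per mole.
183.840/287.914 = 0.6385 → 63.85%.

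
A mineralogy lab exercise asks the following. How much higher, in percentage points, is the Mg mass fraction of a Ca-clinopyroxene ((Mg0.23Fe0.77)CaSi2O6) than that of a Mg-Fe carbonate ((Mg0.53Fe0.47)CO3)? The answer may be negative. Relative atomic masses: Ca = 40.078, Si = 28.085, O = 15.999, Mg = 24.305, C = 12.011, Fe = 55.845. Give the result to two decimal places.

-10.67 percentage points

Mg in (Mg0.23Fe0.77)CaSi2O6: molar mass 240.833 g/mol; 0.23×24.305 = 5.590 g → 2.32 wt%.
Mg in (Mg0.53Fe0.47)CO3: molar mass 99.137 g/mol; 0.53×24.305 = 12.882 g → 12.99 wt%.
Difference = 2.32 − 12.99 = -10.67 percentage points.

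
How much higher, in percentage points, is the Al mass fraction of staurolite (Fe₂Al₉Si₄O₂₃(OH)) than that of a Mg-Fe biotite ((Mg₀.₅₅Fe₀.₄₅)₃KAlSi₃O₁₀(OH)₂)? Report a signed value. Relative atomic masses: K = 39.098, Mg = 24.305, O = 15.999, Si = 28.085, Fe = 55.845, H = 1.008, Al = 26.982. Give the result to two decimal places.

22.64 percentage points

First mineral: 242.838 g Al in 851.852 g formula = 28.51 wt% Al.
Second mineral: 26.982 g Al in 459.833 g formula = 5.87 wt% Al.
28.51% − 5.87% gives a difference of 22.64 percentage points.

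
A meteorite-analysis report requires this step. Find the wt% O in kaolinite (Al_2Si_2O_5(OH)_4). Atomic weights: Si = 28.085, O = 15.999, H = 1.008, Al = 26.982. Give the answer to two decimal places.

55.78 weight percent

Formula mass = 2×26.982 + 2×28.085 + 9×15.999 + 4×1.008 = 258.157 g/mol, of which 143.991 g is O.
So O makes up 143.991/258.157 = 0.5578 of the mass, i.e. 55.78%.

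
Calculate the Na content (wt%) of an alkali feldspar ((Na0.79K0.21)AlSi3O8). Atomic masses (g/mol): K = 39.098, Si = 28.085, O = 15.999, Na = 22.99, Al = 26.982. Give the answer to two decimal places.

6.84 wt%

Formula mass = 0.79*22.99 + 0.21*39.098 + 1*26.982 + 3*28.085 + 8*15.999 = 265.602 g/mol, of which 18.162 g is Na.
So Na makes up 18.162/265.602 = 0.0684 of the mass, i.e. 6.84%.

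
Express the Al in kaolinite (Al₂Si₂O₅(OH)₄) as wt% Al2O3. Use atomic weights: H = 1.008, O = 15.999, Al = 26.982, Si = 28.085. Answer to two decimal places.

39.50 wt%

M(Al₂Si₂O₅(OH)₄) = 258.157 g/mol; M(Al2O3) = 101.961 g/mol.
Moles Al2O3 per formula unit = 2 Al ÷ 2 = 1.0000.
Al2O3 fraction = (1.0000 × 101.961) / 258.157 = 101.961/258.157 = 0.3950.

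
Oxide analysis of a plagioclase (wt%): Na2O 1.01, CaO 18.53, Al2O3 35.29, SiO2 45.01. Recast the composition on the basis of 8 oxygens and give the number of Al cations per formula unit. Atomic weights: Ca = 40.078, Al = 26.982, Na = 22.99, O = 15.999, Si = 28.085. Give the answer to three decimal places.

1.921 Al apfu

Na2O: 1.01/61.979 = 0.01630 mol → 0.03260 mol Na, 0.01630 mol O.
CaO: 18.53/56.077 = 0.33044 mol → 0.33044 mol Ca, 0.33044 mol O.
Al2O3: 35.29/101.961 = 0.34611 mol → 0.69222 mol Al, 1.03833 mol O.
SiO2: 45.01/60.083 = 0.74913 mol → 0.74913 mol Si, 1.49826 mol O.
Total oxygen = 2.88333 mol. Normalization factor = 8/2.88333 = 2.77457.
Al per 8 O = 0.69222 × 2.77457 = 1.921.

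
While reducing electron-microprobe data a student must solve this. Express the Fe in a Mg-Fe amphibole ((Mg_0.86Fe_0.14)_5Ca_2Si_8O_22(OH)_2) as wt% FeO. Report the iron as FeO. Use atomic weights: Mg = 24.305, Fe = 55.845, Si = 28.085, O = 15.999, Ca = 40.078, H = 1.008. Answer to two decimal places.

6.03 wt%

Molar mass of (Mg_0.86Fe_0.14)_5Ca_2Si_8O_22(OH)_2 = 4.30·24.305 + 0.70·55.845 + 2·40.078 + 8·28.085 + 24·15.999 + 2·1.008 = 834.431 g/mol.
Each formula unit contains 0.70 Fe, equivalent to 0.70/1 = 0.7000 mol FeO.
M(FeO) = 1×55.845 + 1×15.999 = 71.844 g/mol.
Mass of FeO per formula unit = 0.7000 × 71.844 = 50.291 g.
FeO wt% = 50.291 / 834.431 × 100 = 6.03%.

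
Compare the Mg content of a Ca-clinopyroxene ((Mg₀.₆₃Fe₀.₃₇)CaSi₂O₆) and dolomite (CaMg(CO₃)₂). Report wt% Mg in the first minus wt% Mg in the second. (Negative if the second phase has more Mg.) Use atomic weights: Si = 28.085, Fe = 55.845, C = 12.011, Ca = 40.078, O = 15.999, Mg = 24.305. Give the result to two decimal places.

-6.47 percentage points

Mg in (Mg₀.₆₃Fe₀.₃₇)CaSi₂O₆: molar mass 228.217 g/mol; 0.63×24.305 = 15.312 g → 6.71 wt%.
Mg in CaMg(CO₃)₂: molar mass 184.399 g/mol; 1×24.305 = 24.305 g → 13.18 wt%.
Difference = 6.71 − 13.18 = -6.47 percentage points.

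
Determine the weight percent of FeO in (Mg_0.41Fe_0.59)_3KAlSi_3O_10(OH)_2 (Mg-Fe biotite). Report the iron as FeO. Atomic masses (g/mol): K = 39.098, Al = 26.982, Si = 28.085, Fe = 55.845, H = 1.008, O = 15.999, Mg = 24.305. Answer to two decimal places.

Formula mass = 473.080 g/mol.
1.77 Fe → 1.7700 mol FeO per formula unit; M(FeO) = 71.844, so FeO mass = 127.164 g.
127.164/473.080 × 100 = 26.88 wt%.

26.88 wt%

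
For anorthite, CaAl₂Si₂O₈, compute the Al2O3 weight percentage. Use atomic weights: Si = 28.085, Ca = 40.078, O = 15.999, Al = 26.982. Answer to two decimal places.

36.65 wt%

Formula mass = 278.204 g/mol.
2 Al → 1.0000 mol Al2O3 per formula unit; M(Al2O3) = 101.961, so Al2O3 mass = 101.961 g.
101.961/278.204 × 100 = 36.65 wt%.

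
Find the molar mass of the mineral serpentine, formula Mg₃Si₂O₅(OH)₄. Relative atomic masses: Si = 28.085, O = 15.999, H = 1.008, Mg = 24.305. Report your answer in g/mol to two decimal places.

The formula mass is the sum 3·24.305 + 2·28.085 + 9·15.999 + 4·1.008.

277.11 g/mol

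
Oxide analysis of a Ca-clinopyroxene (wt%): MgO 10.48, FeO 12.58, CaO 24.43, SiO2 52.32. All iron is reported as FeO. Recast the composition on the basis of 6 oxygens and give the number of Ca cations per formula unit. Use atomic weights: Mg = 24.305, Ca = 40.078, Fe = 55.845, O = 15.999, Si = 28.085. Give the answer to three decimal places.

1.001 Ca apfu

10.48 wt% MgO ÷ 40.304 g/mol = 0.26002 mol, giving 0.26002 Mg and 0.26002 O.
12.58 wt% FeO ÷ 71.844 g/mol = 0.17510 mol, giving 0.17510 Fe and 0.17510 O.
24.43 wt% CaO ÷ 56.077 g/mol = 0.43565 mol, giving 0.43565 Ca and 0.43565 O.
52.32 wt% SiO2 ÷ 60.083 g/mol = 0.87080 mol, giving 0.87080 Si and 1.74160 O.
Oxygen sums to 2.61237; scaling by 6/2.61237 = 2.29677 puts the formula on 6 O.
Ca: 0.43565 × 2.29677 = 1.001 atoms per formula unit.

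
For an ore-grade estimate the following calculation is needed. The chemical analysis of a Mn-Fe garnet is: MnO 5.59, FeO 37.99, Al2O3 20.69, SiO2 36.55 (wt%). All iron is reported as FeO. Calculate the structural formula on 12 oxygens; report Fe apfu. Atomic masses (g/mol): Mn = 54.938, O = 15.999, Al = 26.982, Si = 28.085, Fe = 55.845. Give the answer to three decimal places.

2.608 Fe apfu

5.59 wt% MnO ÷ 70.937 g/mol = 0.07880 mol, giving 0.07880 Mn and 0.07880 O.
37.99 wt% FeO ÷ 71.844 g/mol = 0.52878 mol, giving 0.52878 Fe and 0.52878 O.
20.69 wt% Al2O3 ÷ 101.961 g/mol = 0.20292 mol, giving 0.40584 Al and 0.60876 O.
36.55 wt% SiO2 ÷ 60.083 g/mol = 0.60833 mol, giving 0.60833 Si and 1.21666 O.
Oxygen sums to 2.43300; scaling by 12/2.43300 = 4.93218 puts the formula on 12 O.
Fe: 0.52878 × 4.93218 = 2.608 atoms per formula unit.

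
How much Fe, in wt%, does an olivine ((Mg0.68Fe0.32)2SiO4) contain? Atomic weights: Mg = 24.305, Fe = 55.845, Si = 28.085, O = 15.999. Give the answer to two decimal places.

M((Mg0.68Fe0.32)2SiO4) = 160.877 g/mol.
Fe contributes 0.64 × 55.845 = 35.741 g per mole.
35.741/160.877 = 0.2222 → 22.22%.

22.22 wt%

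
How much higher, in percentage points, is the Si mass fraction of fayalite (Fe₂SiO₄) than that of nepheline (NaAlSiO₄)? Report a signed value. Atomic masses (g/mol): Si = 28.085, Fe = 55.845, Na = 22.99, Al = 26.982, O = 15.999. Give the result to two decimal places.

First mineral: 28.085 g Si in 203.771 g formula = 13.78 wt% Si.
Second mineral: 28.085 g Si in 142.053 g formula = 19.77 wt% Si.
13.78% − 19.77% gives a difference of -5.99 percentage points.

-5.99 percentage points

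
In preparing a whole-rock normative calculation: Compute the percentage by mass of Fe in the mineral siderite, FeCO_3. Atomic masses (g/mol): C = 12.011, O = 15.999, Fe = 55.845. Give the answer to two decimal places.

48.20 wt%

Formula mass = 1*55.845 + 1*12.011 + 3*15.999 = 115.853 g/mol, of which 55.845 g is Fe.
So Fe makes up 55.845/115.853 = 0.4820 of the mass, i.e. 48.20%.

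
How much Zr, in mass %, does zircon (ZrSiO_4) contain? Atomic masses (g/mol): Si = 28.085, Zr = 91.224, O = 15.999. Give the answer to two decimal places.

49.77 mass %

Molar mass of ZrSiO_4: 1·91.224 + 1·28.085 + 4·15.999 = 183.305 g/mol.
Mass of Zr per formula unit: 1 × 91.224 = 91.224 g.
Weight fraction Zr = 91.224 / 183.305 = 0.4977.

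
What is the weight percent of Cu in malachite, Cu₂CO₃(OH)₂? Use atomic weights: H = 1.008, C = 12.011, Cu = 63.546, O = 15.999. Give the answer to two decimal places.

Formula mass = 2·63.546 + 1·12.011 + 5·15.999 + 2·1.008 = 221.114 g/mol, of which 127.092 g is Cu.
So Cu makes up 127.092/221.114 = 0.5748 of the mass, i.e. 57.48%.

57.48 wt%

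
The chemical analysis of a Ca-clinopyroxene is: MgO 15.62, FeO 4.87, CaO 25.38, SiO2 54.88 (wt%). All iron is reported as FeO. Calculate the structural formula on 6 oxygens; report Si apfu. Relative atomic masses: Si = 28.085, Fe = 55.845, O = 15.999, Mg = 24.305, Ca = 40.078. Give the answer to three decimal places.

2.004 Si apfu

15.62 wt% MgO ÷ 40.304 g/mol = 0.38755 mol, giving 0.38755 Mg and 0.38755 O.
4.87 wt% FeO ÷ 71.844 g/mol = 0.06779 mol, giving 0.06779 Fe and 0.06779 O.
25.38 wt% CaO ÷ 56.077 g/mol = 0.45259 mol, giving 0.45259 Ca and 0.45259 O.
54.88 wt% SiO2 ÷ 60.083 g/mol = 0.91340 mol, giving 0.91340 Si and 1.82680 O.
Oxygen sums to 2.73473; scaling by 6/2.73473 = 2.19400 puts the formula on 6 O.
Si: 0.91340 × 2.19400 = 2.004 atoms per formula unit.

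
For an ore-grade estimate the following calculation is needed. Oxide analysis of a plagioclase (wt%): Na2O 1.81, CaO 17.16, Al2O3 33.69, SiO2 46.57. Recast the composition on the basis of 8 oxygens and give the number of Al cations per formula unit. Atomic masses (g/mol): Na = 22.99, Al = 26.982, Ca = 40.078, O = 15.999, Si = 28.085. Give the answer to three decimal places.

Na2O (M=61.979): mol = 0.02920; Na = 0.05840, O = 0.02920.
CaO (M=56.077): mol = 0.30601; Ca = 0.30601, O = 0.30601.
Al2O3 (M=101.961): mol = 0.33042; Al = 0.66084, O = 0.99126.
SiO2 (M=60.083): mol = 0.77509; Si = 0.77509, O = 1.55018.
ΣO = 2.87665; factor = 8/ΣO = 2.78101.
Al apfu = 0.66084 × 2.78101 = 1.838.

1.838 Al apfu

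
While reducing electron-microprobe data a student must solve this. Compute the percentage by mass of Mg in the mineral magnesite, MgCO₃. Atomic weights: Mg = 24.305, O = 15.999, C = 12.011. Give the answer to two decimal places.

Molar mass of MgCO₃: 1·24.305 + 1·12.011 + 3·15.999 = 84.313 g/mol.
Mass of Mg per formula unit: 1 × 24.305 = 24.305 g.
Weight fraction Mg = 24.305 / 84.313 = 0.2883.

28.83 mass %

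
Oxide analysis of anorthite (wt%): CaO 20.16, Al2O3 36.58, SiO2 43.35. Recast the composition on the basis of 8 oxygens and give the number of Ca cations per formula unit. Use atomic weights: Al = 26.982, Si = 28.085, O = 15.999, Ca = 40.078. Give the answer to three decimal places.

CaO: 20.16/56.077 = 0.35951 mol → 0.35951 mol Ca, 0.35951 mol O.
Al2O3: 36.58/101.961 = 0.35876 mol → 0.71752 mol Al, 1.07628 mol O.
SiO2: 43.35/60.083 = 0.72150 mol → 0.72150 mol Si, 1.44300 mol O.
Total oxygen = 2.87879 mol. Normalization factor = 8/2.87879 = 2.77895.
Ca per 8 O = 0.35951 × 2.77895 = 0.999.

0.999 Ca apfu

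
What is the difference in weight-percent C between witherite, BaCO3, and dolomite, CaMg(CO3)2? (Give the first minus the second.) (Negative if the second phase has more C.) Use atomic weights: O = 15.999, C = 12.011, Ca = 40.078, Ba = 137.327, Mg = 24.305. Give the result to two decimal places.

C in BaCO3: molar mass 197.335 g/mol; 1×12.011 = 12.011 g → 6.09 wt%.
C in CaMg(CO3)2: molar mass 184.399 g/mol; 2×12.011 = 24.022 g → 13.03 wt%.
Difference = 6.09 − 13.03 = -6.94 percentage points.

-6.94 percentage points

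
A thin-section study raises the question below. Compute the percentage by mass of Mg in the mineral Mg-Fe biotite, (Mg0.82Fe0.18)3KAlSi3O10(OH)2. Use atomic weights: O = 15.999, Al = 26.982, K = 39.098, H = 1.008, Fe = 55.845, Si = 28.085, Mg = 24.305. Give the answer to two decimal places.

M((Mg0.82Fe0.18)3KAlSi3O10(OH)2) = 434.286 g/mol.
Mg contributes 2.46 × 24.305 = 59.790 g per mole.
59.790/434.286 = 0.1377 → 13.77%.

13.77 wt%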